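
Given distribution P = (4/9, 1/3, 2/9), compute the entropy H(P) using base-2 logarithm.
1.5305 bits

Shannon entropy is H(X) = -Σ p(x) log p(x).

For P = (4/9, 1/3, 2/9):
H = -4/9 × log_2(4/9) -1/3 × log_2(1/3) -2/9 × log_2(2/9)
H = 1.5305 bits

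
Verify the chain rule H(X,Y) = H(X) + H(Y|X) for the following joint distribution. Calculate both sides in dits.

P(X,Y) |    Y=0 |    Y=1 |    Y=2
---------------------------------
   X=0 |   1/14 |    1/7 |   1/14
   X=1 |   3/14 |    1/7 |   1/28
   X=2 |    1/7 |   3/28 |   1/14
H(X,Y) = 0.9068, H(X) = 0.4733, H(Y|X) = 0.4335 (all in dits)

Chain rule: H(X,Y) = H(X) + H(Y|X)

Left side — joint entropy directly:
H(X,Y) = -Σ p(x,y) log p(x,y) = 0.9068 dits

Right side — compute H(Y|X) from the conditional distributions:
P(X) = (2/7, 11/28, 9/28), so H(X) = 0.4733 dits
H(Y|X) = Σ_x P(X=x) · H(Y|X=x):
  P(Y|X=0) = (1/4, 1/2, 1/4), H(Y|X=0) = 0.4515, weight P(X=0) = 2/7
  P(Y|X=1) = (6/11, 4/11, 1/11), H(Y|X=1) = 0.3980, weight P(X=1) = 11/28
  P(Y|X=2) = (4/9, 1/3, 2/9), H(Y|X=2) = 0.4607, weight P(X=2) = 9/28
H(Y|X) = 0.4335 dits

H(X) + H(Y|X) = 0.4733 + 0.4335 = 0.9068 dits

Both sides equal 0.9068 dits. ✓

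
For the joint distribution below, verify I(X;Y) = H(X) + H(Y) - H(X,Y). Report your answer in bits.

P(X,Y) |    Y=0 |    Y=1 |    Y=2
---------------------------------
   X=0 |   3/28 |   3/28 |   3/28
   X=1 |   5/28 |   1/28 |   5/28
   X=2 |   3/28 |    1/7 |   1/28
I(X;Y) = 0.1314 bits

Mutual information has multiple equivalent forms:
- I(X;Y) = H(X) - H(X|Y)
- I(X;Y) = H(Y) - H(Y|X)
- I(X;Y) = H(X) + H(Y) - H(X,Y)

Computing all quantities:
H(X) = 1.5722, H(Y) = 1.5722, H(X,Y) = 3.0131
H(X|Y) = 1.4409, H(Y|X) = 1.4409

Verification:
H(X) - H(X|Y) = 1.5722 - 1.4409 = 0.1314
H(Y) - H(Y|X) = 1.5722 - 1.4409 = 0.1314
H(X) + H(Y) - H(X,Y) = 1.5722 + 1.5722 - 3.0131 = 0.1314

All forms give I(X;Y) = 0.1314 bits. ✓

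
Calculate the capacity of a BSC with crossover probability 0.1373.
0.4229 bits

For a binary symmetric channel (BSC) with error probability p:
Capacity C = 1 - H(p) bits per symbol

where H(p) = -p log₂(p) - (1-p) log₂(1-p) is the binary entropy function.

H(0.1373) = 0.5771 bits
C = 1 - 0.5771 = 0.4229 bits per symbol

This means we can reliably transmit up to 0.4229 bits of information per channel use.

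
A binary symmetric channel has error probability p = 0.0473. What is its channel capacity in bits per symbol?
0.7252 bits

For a binary symmetric channel (BSC) with error probability p:
Capacity C = 1 - H(p) bits per symbol

where H(p) = -p log₂(p) - (1-p) log₂(1-p) is the binary entropy function.

H(0.0473) = 0.2748 bits
C = 1 - 0.2748 = 0.7252 bits per symbol

This means we can reliably transmit up to 0.7252 bits of information per channel use.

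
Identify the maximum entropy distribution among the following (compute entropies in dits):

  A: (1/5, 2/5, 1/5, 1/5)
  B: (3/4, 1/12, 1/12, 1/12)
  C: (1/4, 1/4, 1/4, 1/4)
C

For a discrete distribution over n outcomes, entropy is maximized by the uniform distribution.

Computing entropies:
H(A) = 0.5786 dits
H(B) = 0.3635 dits
H(C) = 0.6021 dits

The uniform distribution (where all probabilities equal 1/4) achieves the maximum entropy of log_10(4) = 0.6021 dits.

Distribution C has the highest entropy.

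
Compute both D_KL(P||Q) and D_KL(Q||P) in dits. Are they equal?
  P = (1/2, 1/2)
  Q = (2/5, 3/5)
D_KL(P||Q) = 0.0089, D_KL(Q||P) = 0.0087

KL divergence is not symmetric: D_KL(P||Q) ≠ D_KL(Q||P) in general.

D_KL(P||Q) = 0.0089 dits
D_KL(Q||P) = 0.0087 dits

No, they are not equal!

This asymmetry is why KL divergence is not a true distance metric.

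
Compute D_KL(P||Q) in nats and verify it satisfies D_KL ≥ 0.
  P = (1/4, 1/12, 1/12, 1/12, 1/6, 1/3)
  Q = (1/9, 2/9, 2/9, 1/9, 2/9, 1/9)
0.3335 nats

KL divergence satisfies the Gibbs inequality: D_KL(P||Q) ≥ 0 for all distributions P, Q.

D_KL(P||Q) = Σ p(x) log(p(x)/q(x))
Term by term:
  x=0: 1/4 × log_e[(1/4)/(1/9)] = 0.2027
  x=1: 1/12 × log_e[(1/12)/(2/9)] = -0.0817
  x=2: 1/12 × log_e[(1/12)/(2/9)] = -0.0817
  x=3: 1/12 × log_e[(1/12)/(1/9)] = -0.0240
  x=4: 1/6 × log_e[(1/6)/(2/9)] = -0.0479
  x=5: 1/3 × log_e[(1/3)/(1/9)] = 0.3662
D_KL(P||Q) = 0.3335 nats

D_KL(P||Q) = 0.3335 ≥ 0 ✓

This non-negativity is a fundamental property: relative entropy cannot be negative because it measures how different Q is from P.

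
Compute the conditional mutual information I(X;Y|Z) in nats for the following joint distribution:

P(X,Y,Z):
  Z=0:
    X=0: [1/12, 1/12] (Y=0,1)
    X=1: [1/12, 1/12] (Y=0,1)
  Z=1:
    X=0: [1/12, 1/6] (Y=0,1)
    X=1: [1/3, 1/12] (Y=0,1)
0.0734 nats

Conditional mutual information: I(X;Y|Z) = H(X|Z) + H(Y|Z) - H(X,Y|Z)

H(Z) = 0.6365
H(X,Z) = 1.3086 → H(X|Z) = 0.6721
H(Y,Z) = 1.3086 → H(Y|Z) = 0.6721
H(X,Y,Z) = 1.9073 → H(X,Y|Z) = 1.2708

I(X;Y|Z) = 0.6721 + 0.6721 - 1.2708 = 0.0734 nats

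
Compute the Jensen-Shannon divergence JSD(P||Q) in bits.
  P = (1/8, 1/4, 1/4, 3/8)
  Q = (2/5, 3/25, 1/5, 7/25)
0.0785 bits

Jensen-Shannon divergence is:
JSD(P||Q) = 0.5 × D_KL(P||M) + 0.5 × D_KL(Q||M)
where M = 0.5 × (P + Q) is the mixture distribution.

M = 0.5 × (1/8, 1/4, 1/4, 3/8) + 0.5 × (2/5, 3/25, 1/5, 7/25) = (0.2625, 0.185, 9/40, 0.3275)

D_KL(P||M) = 0.0861 bits
D_KL(Q||M) = 0.0709 bits

JSD(P||Q) = 0.5 × 0.0861 + 0.5 × 0.0709 = 0.0785 bits

Unlike KL divergence, JSD is symmetric and bounded: 0 ≤ JSD ≤ log(2).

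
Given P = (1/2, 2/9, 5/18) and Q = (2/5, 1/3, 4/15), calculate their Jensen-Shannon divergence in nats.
0.0084 nats

Jensen-Shannon divergence is:
JSD(P||Q) = 0.5 × D_KL(P||M) + 0.5 × D_KL(Q||M)
where M = 0.5 × (P + Q) is the mixture distribution.

M = 0.5 × (1/2, 2/9, 5/18) + 0.5 × (2/5, 1/3, 4/15) = (9/20, 5/18, 0.272222)

D_KL(P||M) = 0.0087 nats
D_KL(Q||M) = 0.0082 nats

JSD(P||Q) = 0.5 × 0.0087 + 0.5 × 0.0082 = 0.0084 nats

Unlike KL divergence, JSD is symmetric and bounded: 0 ≤ JSD ≤ log(2).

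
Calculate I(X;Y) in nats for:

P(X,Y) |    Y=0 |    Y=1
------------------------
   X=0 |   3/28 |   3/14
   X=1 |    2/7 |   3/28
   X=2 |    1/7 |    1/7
0.0578 nats

Mutual information: I(X;Y) = H(X) + H(Y) - H(X,Y)

Marginals:
P(X) = (9/28, 11/28, 2/7), H(X) = 1.0898 nats
P(Y) = (15/28, 13/28), H(Y) = 0.6906 nats

Joint entropy: H(X,Y) = 1.7226 nats

I(X;Y) = 1.0898 + 0.6906 - 1.7226 = 0.0578 nats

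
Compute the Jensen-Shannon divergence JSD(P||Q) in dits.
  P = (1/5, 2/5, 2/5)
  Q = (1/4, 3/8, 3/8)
0.0008 dits

Jensen-Shannon divergence is:
JSD(P||Q) = 0.5 × D_KL(P||M) + 0.5 × D_KL(Q||M)
where M = 0.5 × (P + Q) is the mixture distribution.

M = 0.5 × (1/5, 2/5, 2/5) + 0.5 × (1/4, 3/8, 3/8) = (9/40, 0.3875, 0.3875)

D_KL(P||M) = 0.0008 dits
D_KL(Q||M) = 0.0008 dits

JSD(P||Q) = 0.5 × 0.0008 + 0.5 × 0.0008 = 0.0008 dits

Unlike KL divergence, JSD is symmetric and bounded: 0 ≤ JSD ≤ log(2).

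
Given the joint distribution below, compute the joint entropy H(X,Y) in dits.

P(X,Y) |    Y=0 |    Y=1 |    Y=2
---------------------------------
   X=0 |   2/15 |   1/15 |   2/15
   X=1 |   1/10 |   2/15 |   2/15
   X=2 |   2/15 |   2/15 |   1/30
0.9277 dits

Joint entropy is H(X,Y) = -Σ_{x,y} p(x,y) log p(x,y).

Summing over all non-zero entries:
H(X,Y) = -[2/15·log_10(2/15) + 1/15·log_10(1/15) + 2/15·log_10(2/15) + 1/10·log_10(1/10) + 2/15·log_10(2/15) + 2/15·log_10(2/15) + 2/15·log_10(2/15) + 2/15·log_10(2/15) + 1/30·log_10(1/30)]
H(X,Y) = 0.9277 dits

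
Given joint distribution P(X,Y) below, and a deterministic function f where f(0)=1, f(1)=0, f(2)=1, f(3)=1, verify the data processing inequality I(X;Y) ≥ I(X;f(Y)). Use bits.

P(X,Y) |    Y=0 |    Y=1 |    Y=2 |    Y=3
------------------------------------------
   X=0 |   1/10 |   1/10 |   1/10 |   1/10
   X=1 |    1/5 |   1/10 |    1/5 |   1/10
I(X;Y) = 0.0200, I(X;f(Y)) = 0.0074, inequality holds: 0.0200 ≥ 0.0074

Data Processing Inequality: For any Markov chain X → Y → Z, we have I(X;Y) ≥ I(X;Z).

Here Z = f(Y) is a deterministic function of Y, forming X → Y → Z.

Original I(X;Y) = 0.0200 bits

After applying f:
P(X,Z) where Z=f(Y):
- P(X,Z=0) = P(X,Y=1)
- P(X,Z=1) = P(X,Y=0) + P(X,Y=2) + P(X,Y=3)

I(X;Z) = I(X;f(Y)) = 0.0074 bits

Verification: 0.0200 ≥ 0.0074 ✓

Information cannot be created by processing; the function f can only lose information about X.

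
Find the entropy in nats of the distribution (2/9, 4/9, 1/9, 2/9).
1.2730 nats

Shannon entropy is H(X) = -Σ p(x) log p(x).

For P = (2/9, 4/9, 1/9, 2/9):
H = -2/9 × log_e(2/9) -4/9 × log_e(4/9) -1/9 × log_e(1/9) -2/9 × log_e(2/9)
H = 1.2730 nats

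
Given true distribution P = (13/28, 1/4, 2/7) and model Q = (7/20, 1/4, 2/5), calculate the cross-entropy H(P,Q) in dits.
0.4759 dits

Cross-entropy: H(P,Q) = -Σ p(x) log q(x)

Alternatively: H(P,Q) = H(P) + D_KL(P||Q)
H(P) = 0.4607 dits
D_KL(P||Q) = 0.0152 dits

H(P,Q) = 0.4607 + 0.0152 = 0.4759 dits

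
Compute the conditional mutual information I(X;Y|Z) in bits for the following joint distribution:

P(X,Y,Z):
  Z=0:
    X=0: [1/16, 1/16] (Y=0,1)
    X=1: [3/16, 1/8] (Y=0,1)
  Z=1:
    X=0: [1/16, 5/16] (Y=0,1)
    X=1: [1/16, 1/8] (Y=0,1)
0.0165 bits

Conditional mutual information: I(X;Y|Z) = H(X|Z) + H(Y|Z) - H(X,Y|Z)

H(Z) = 0.9887
H(X,Z) = 1.8829 → H(X|Z) = 0.8942
H(Y,Z) = 1.8496 → H(Y|Z) = 0.8609
H(X,Y,Z) = 2.7272 → H(X,Y|Z) = 1.7385

I(X;Y|Z) = 0.8942 + 0.8609 - 1.7385 = 0.0165 bits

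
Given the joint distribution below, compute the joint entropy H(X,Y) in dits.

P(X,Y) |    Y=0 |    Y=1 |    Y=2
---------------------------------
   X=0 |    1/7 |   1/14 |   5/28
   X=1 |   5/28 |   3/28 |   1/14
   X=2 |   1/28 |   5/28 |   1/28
0.8926 dits

Joint entropy is H(X,Y) = -Σ_{x,y} p(x,y) log p(x,y).

Summing over all non-zero entries:
H(X,Y) = -[1/7·log_10(1/7) + 1/14·log_10(1/14) + 5/28·log_10(5/28) + 5/28·log_10(5/28) + 3/28·log_10(3/28) + 1/14·log_10(1/14) + 1/28·log_10(1/28) + 5/28·log_10(5/28) + 1/28·log_10(1/28)]
H(X,Y) = 0.8926 dits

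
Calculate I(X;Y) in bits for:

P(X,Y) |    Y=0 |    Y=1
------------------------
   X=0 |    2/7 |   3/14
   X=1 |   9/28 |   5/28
0.0039 bits

Mutual information: I(X;Y) = H(X) + H(Y) - H(X,Y)

Marginals:
P(X) = (1/2, 1/2), H(X) = 1.0000 bits
P(Y) = (17/28, 11/28), H(Y) = 0.9666 bits

Joint entropy: H(X,Y) = 1.9628 bits

I(X;Y) = 1.0000 + 0.9666 - 1.9628 = 0.0039 bits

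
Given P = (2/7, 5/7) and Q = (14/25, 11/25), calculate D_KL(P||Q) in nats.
0.1538 nats

KL divergence: D_KL(P||Q) = Σ p(x) log(p(x)/q(x))

Computing term by term:
  x=0: 2/7 × log_e[(2/7)/(14/25)] = 2/7 × -0.6729 = -0.1923
  x=1: 5/7 × log_e[(5/7)/(11/25)] = 5/7 × 0.4845 = 0.3461

D_KL(P||Q) = 0.1538 nats

Note: KL divergence is always non-negative and equals 0 iff P = Q.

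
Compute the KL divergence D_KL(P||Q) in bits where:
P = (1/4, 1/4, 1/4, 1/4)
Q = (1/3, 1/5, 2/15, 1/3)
0.0997 bits

KL divergence: D_KL(P||Q) = Σ p(x) log(p(x)/q(x))

Computing term by term:
  x=0: 1/4 × log_2[(1/4)/(1/3)] = 1/4 × -0.4150 = -0.1038
  x=1: 1/4 × log_2[(1/4)/(1/5)] = 1/4 × 0.3219 = 0.0805
  x=2: 1/4 × log_2[(1/4)/(2/15)] = 1/4 × 0.9069 = 0.2267
  x=3: 1/4 × log_2[(1/4)/(1/3)] = 1/4 × -0.4150 = -0.1038

D_KL(P||Q) = 0.0997 bits

Note: KL divergence is always non-negative and equals 0 iff P = Q.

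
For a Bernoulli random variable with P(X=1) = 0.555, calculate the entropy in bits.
0.9913 bits

The binary entropy function is:
H(p) = -p log(p) - (1-p) log(1-p)

H(0.555) = -0.555 × log_2(0.555) - 0.445 × log_2(0.445)
H(0.555) = 0.9913 bits

Note: Binary entropy is maximized at p=0.5 (H=1 bit) and minimized at p=0 or p=1 (H=0).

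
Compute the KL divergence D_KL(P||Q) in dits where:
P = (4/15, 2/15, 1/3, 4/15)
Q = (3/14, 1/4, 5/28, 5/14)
0.0454 dits

KL divergence: D_KL(P||Q) = Σ p(x) log(p(x)/q(x))

Computing term by term:
  x=0: 4/15 × log_10[(4/15)/(3/14)] = 4/15 × 0.0950 = 0.0253
  x=1: 2/15 × log_10[(2/15)/(1/4)] = 2/15 × -0.2730 = -0.0364
  x=2: 1/3 × log_10[(1/3)/(5/28)] = 1/3 × 0.2711 = 0.0904
  x=3: 4/15 × log_10[(4/15)/(5/14)] = 4/15 × -0.1269 = -0.0338

D_KL(P||Q) = 0.0454 dits

Note: KL divergence is always non-negative and equals 0 iff P = Q.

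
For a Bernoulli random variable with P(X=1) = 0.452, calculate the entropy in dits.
0.2990 dits

The binary entropy function is:
H(p) = -p log(p) - (1-p) log(1-p)

H(0.452) = -0.452 × log_10(0.452) - 0.548 × log_10(0.548)
H(0.452) = 0.2990 dits

Note: Binary entropy is maximized at p=0.5 (H=1 bit) and minimized at p=0 or p=1 (H=0).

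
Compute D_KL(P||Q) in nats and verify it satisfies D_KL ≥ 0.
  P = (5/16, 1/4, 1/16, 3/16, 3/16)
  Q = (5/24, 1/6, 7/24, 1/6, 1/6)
0.1760 nats

KL divergence satisfies the Gibbs inequality: D_KL(P||Q) ≥ 0 for all distributions P, Q.

D_KL(P||Q) = Σ p(x) log(p(x)/q(x))
Term by term:
  x=0: 5/16 × log_e[(5/16)/(5/24)] = 0.1267
  x=1: 1/4 × log_e[(1/4)/(1/6)] = 0.1014
  x=2: 1/16 × log_e[(1/16)/(7/24)] = -0.0963
  x=3: 3/16 × log_e[(3/16)/(1/6)] = 0.0221
  x=4: 3/16 × log_e[(3/16)/(1/6)] = 0.0221
D_KL(P||Q) = 0.1760 nats

D_KL(P||Q) = 0.1760 ≥ 0 ✓

This non-negativity is a fundamental property: relative entropy cannot be negative because it measures how different Q is from P.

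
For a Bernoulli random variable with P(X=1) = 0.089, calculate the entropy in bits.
0.4331 bits

The binary entropy function is:
H(p) = -p log(p) - (1-p) log(1-p)

H(0.089) = -0.089 × log_2(0.089) - 0.911 × log_2(0.911)
H(0.089) = 0.4331 bits

Note: Binary entropy is maximized at p=0.5 (H=1 bit) and minimized at p=0 or p=1 (H=0).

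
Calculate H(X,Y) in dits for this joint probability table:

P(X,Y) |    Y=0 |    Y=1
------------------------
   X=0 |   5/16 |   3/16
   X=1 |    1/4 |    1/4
0.5952 dits

Joint entropy is H(X,Y) = -Σ_{x,y} p(x,y) log p(x,y).

Summing over all non-zero entries:
H(X,Y) = -[5/16·log_10(5/16) + 3/16·log_10(3/16) + 1/4·log_10(1/4) + 1/4·log_10(1/4)]
H(X,Y) = 0.5952 dits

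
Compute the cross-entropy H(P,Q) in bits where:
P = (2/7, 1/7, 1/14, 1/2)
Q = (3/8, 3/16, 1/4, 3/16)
2.0997 bits

Cross-entropy: H(P,Q) = -Σ p(x) log q(x)

Alternatively: H(P,Q) = H(P) + D_KL(P||Q)
H(P) = 1.6894 bits
D_KL(P||Q) = 0.4103 bits

H(P,Q) = 1.6894 + 0.4103 = 2.0997 bits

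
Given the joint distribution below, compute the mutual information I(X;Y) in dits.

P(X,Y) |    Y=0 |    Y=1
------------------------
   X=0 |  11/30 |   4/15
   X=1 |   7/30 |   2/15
0.0007 dits

Mutual information: I(X;Y) = H(X) + H(Y) - H(X,Y)

Marginals:
P(X) = (19/30, 11/30), H(X) = 0.2854 dits
P(Y) = (3/5, 2/5), H(Y) = 0.2923 dits

Joint entropy: H(X,Y) = 0.5770 dits

I(X;Y) = 0.2854 + 0.2923 - 0.5770 = 0.0007 dits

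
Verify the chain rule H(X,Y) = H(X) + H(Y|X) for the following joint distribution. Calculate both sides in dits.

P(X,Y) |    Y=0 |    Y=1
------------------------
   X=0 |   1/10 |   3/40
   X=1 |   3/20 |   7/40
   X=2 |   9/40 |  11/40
H(X,Y) = 0.7404, H(X) = 0.4416, H(Y|X) = 0.2987 (all in dits)

Chain rule: H(X,Y) = H(X) + H(Y|X)

Left side — joint entropy directly:
H(X,Y) = -Σ p(x,y) log p(x,y) = 0.7404 dits

Right side — compute H(Y|X) from the conditional distributions:
P(X) = (7/40, 13/40, 1/2), so H(X) = 0.4416 dits
H(Y|X) = Σ_x P(X=x) · H(Y|X=x):
  P(Y|X=0) = (4/7, 3/7), H(Y|X=0) = 0.2966, weight P(X=0) = 7/40
  P(Y|X=1) = (6/13, 7/13), H(Y|X=1) = 0.2997, weight P(X=1) = 13/40
  P(Y|X=2) = (9/20, 11/20), H(Y|X=2) = 0.2989, weight P(X=2) = 1/2
H(Y|X) = 0.2987 dits

H(X) + H(Y|X) = 0.4416 + 0.2987 = 0.7404 dits

Both sides equal 0.7404 dits. ✓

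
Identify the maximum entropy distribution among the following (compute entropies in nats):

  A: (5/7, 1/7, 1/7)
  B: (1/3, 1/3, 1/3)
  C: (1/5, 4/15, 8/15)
B

For a discrete distribution over n outcomes, entropy is maximized by the uniform distribution.

Computing entropies:
H(A) = 0.7963 nats
H(B) = 1.0986 nats
H(C) = 1.0096 nats

The uniform distribution (where all probabilities equal 1/3) achieves the maximum entropy of log_e(3) = 1.0986 nats.

Distribution B has the highest entropy.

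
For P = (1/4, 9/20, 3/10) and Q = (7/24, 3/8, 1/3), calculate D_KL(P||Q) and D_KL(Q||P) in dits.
D_KL(P||Q) = 0.0052, D_KL(Q||P) = 0.0051

KL divergence is not symmetric: D_KL(P||Q) ≠ D_KL(Q||P) in general.

D_KL(P||Q) = 0.0052 dits
D_KL(Q||P) = 0.0051 dits

No, they are not equal!

This asymmetry is why KL divergence is not a true distance metric.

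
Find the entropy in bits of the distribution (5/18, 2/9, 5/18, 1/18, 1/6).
2.1714 bits

Shannon entropy is H(X) = -Σ p(x) log p(x).

For P = (5/18, 2/9, 5/18, 1/18, 1/6):
H = -5/18 × log_2(5/18) -2/9 × log_2(2/9) -5/18 × log_2(5/18) -1/18 × log_2(1/18) -1/6 × log_2(1/6)
H = 2.1714 bits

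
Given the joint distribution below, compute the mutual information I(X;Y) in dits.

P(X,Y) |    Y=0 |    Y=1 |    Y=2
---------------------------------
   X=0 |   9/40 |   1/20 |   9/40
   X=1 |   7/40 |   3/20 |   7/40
0.0141 dits

Mutual information: I(X;Y) = H(X) + H(Y) - H(X,Y)

Marginals:
P(X) = (1/2, 1/2), H(X) = 0.3010 dits
P(Y) = (2/5, 1/5, 2/5), H(Y) = 0.4581 dits

Joint entropy: H(X,Y) = 0.7451 dits

I(X;Y) = 0.3010 + 0.4581 - 0.7451 = 0.0141 dits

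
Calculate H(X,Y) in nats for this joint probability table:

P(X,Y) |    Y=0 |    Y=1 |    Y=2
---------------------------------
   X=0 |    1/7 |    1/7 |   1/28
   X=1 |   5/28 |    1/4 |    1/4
1.6758 nats

Joint entropy is H(X,Y) = -Σ_{x,y} p(x,y) log p(x,y).

Summing over all non-zero entries:
H(X,Y) = -[1/7·log_e(1/7) + 1/7·log_e(1/7) + 1/28·log_e(1/28) + 5/28·log_e(5/28) + 1/4·log_e(1/4) + 1/4·log_e(1/4)]
H(X,Y) = 1.6758 nats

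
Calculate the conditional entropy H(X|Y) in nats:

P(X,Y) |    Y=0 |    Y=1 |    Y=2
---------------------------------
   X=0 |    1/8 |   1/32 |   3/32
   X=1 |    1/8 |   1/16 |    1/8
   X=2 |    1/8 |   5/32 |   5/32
1.0411 nats

Using the chain rule: H(X|Y) = H(X,Y) - H(Y)

First, compute H(X,Y) = 2.1233 nats

Marginal P(Y) = (3/8, 1/4, 3/8)
H(Y) = 1.0822 nats

H(X|Y) = H(X,Y) - H(Y) = 2.1233 - 1.0822 = 1.0411 nats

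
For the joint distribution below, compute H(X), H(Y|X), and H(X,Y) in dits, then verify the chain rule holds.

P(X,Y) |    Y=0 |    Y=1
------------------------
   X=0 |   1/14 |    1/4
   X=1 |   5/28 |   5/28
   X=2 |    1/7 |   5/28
H(X,Y) = 0.7539, H(X) = 0.4766, H(Y|X) = 0.2774 (all in dits)

Chain rule: H(X,Y) = H(X) + H(Y|X)

Left side — joint entropy directly:
H(X,Y) = -Σ p(x,y) log p(x,y) = 0.7539 dits

Right side — compute H(Y|X) from the conditional distributions:
P(X) = (9/28, 5/14, 9/28), so H(X) = 0.4766 dits
H(Y|X) = Σ_x P(X=x) · H(Y|X=x):
  P(Y|X=0) = (2/9, 7/9), H(Y|X=0) = 0.2300, weight P(X=0) = 9/28
  P(Y|X=1) = (1/2, 1/2), H(Y|X=1) = 0.3010, weight P(X=1) = 5/14
  P(Y|X=2) = (4/9, 5/9), H(Y|X=2) = 0.2983, weight P(X=2) = 9/28
H(Y|X) = 0.2774 dits

H(X) + H(Y|X) = 0.4766 + 0.2774 = 0.7539 dits

Both sides equal 0.7539 dits. ✓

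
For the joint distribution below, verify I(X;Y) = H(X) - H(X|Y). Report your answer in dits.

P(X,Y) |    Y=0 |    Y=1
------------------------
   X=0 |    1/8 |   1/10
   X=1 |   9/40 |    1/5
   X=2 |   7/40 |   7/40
I(X;Y) = 0.0004 dits

Mutual information has multiple equivalent forms:
- I(X;Y) = H(X) - H(X|Y)
- I(X;Y) = H(Y) - H(Y|X)
- I(X;Y) = H(X) + H(Y) - H(X,Y)

Computing all quantities:
H(X) = 0.4633, H(Y) = 0.3005, H(X,Y) = 0.7634
H(X|Y) = 0.4629, H(Y|X) = 0.3001

Verification:
H(X) - H(X|Y) = 0.4633 - 0.4629 = 0.0004
H(Y) - H(Y|X) = 0.3005 - 0.3001 = 0.0004
H(X) + H(Y) - H(X,Y) = 0.4633 + 0.3005 - 0.7634 = 0.0004

All forms give I(X;Y) = 0.0004 dits. ✓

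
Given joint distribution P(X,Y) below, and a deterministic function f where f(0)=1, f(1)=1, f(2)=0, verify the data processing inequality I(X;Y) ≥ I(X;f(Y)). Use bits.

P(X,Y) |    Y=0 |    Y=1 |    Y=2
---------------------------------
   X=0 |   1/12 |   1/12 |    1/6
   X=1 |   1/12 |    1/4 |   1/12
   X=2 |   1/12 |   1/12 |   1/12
I(X;Y) = 0.0871, I(X;f(Y)) = 0.0546, inequality holds: 0.0871 ≥ 0.0546

Data Processing Inequality: For any Markov chain X → Y → Z, we have I(X;Y) ≥ I(X;Z).

Here Z = f(Y) is a deterministic function of Y, forming X → Y → Z.

Original I(X;Y) = 0.0871 bits

After applying f:
P(X,Z) where Z=f(Y):
- P(X,Z=0) = P(X,Y=2)
- P(X,Z=1) = P(X,Y=0) + P(X,Y=1)

I(X;Z) = I(X;f(Y)) = 0.0546 bits

Verification: 0.0871 ≥ 0.0546 ✓

Information cannot be created by processing; the function f can only lose information about X.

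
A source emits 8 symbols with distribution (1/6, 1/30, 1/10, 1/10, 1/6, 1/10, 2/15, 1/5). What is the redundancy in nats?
0.0875 nats

Redundancy measures how far a source is from maximum entropy:
R = H_max - H(X)

Maximum entropy for 8 symbols: H_max = log_e(8) = 2.0794 nats
Actual entropy: H(X) = 1.9919 nats
Redundancy: R = 2.0794 - 1.9919 = 0.0875 nats

This redundancy represents potential for compression: the source could be compressed by 0.0875 nats per symbol.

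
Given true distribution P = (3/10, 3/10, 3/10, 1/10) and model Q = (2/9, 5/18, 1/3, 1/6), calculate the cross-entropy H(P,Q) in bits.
1.9394 bits

Cross-entropy: H(P,Q) = -Σ p(x) log q(x)

Alternatively: H(P,Q) = H(P) + D_KL(P||Q)
H(P) = 1.8955 bits
D_KL(P||Q) = 0.0439 bits

H(P,Q) = 1.8955 + 0.0439 = 1.9394 bits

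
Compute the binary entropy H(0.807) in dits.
0.2130 dits

The binary entropy function is:
H(p) = -p log(p) - (1-p) log(1-p)

H(0.807) = -0.807 × log_10(0.807) - 0.193 × log_10(0.193)
H(0.807) = 0.2130 dits

Note: Binary entropy is maximized at p=0.5 (H=1 bit) and minimized at p=0 or p=1 (H=0).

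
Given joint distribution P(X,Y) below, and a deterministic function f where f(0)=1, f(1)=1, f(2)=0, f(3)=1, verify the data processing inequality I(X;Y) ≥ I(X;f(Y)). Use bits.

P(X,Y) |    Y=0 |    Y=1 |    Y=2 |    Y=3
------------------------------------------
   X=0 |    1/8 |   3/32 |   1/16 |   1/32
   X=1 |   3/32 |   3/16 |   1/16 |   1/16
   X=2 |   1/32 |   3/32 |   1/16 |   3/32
I(X;Y) = 0.0824, I(X;f(Y)) = 0.0041, inequality holds: 0.0824 ≥ 0.0041

Data Processing Inequality: For any Markov chain X → Y → Z, we have I(X;Y) ≥ I(X;Z).

Here Z = f(Y) is a deterministic function of Y, forming X → Y → Z.

Original I(X;Y) = 0.0824 bits

After applying f:
P(X,Z) where Z=f(Y):
- P(X,Z=0) = P(X,Y=2)
- P(X,Z=1) = P(X,Y=0) + P(X,Y=1) + P(X,Y=3)

I(X;Z) = I(X;f(Y)) = 0.0041 bits

Verification: 0.0824 ≥ 0.0041 ✓

Information cannot be created by processing; the function f can only lose information about X.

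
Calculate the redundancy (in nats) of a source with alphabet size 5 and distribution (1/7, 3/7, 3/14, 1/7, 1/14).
0.1717 nats

Redundancy measures how far a source is from maximum entropy:
R = H_max - H(X)

Maximum entropy for 5 symbols: H_max = log_e(5) = 1.6094 nats
Actual entropy: H(X) = 1.4377 nats
Redundancy: R = 1.6094 - 1.4377 = 0.1717 nats

This redundancy represents potential for compression: the source could be compressed by 0.1717 nats per symbol.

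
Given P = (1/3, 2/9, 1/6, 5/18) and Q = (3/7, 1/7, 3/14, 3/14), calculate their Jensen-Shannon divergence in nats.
0.0109 nats

Jensen-Shannon divergence is:
JSD(P||Q) = 0.5 × D_KL(P||M) + 0.5 × D_KL(Q||M)
where M = 0.5 × (P + Q) is the mixture distribution.

M = 0.5 × (1/3, 2/9, 1/6, 5/18) + 0.5 × (3/7, 1/7, 3/14, 3/14) = (8/21, 0.18254, 4/21, 0.246032)

D_KL(P||M) = 0.0107 nats
D_KL(Q||M) = 0.0111 nats

JSD(P||Q) = 0.5 × 0.0107 + 0.5 × 0.0111 = 0.0109 nats

Unlike KL divergence, JSD is symmetric and bounded: 0 ≤ JSD ≤ log(2).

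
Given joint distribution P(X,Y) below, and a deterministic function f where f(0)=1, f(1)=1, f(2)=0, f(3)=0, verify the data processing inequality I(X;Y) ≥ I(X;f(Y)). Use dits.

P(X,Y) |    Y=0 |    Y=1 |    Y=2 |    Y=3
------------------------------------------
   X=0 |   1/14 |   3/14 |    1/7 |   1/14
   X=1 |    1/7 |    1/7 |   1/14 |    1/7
I(X;Y) = 0.0189, I(X;f(Y)) = 0.0000, inequality holds: 0.0189 ≥ 0.0000

Data Processing Inequality: For any Markov chain X → Y → Z, we have I(X;Y) ≥ I(X;Z).

Here Z = f(Y) is a deterministic function of Y, forming X → Y → Z.

Original I(X;Y) = 0.0189 dits

After applying f:
P(X,Z) where Z=f(Y):
- P(X,Z=0) = P(X,Y=2) + P(X,Y=3)
- P(X,Z=1) = P(X,Y=0) + P(X,Y=1)

I(X;Z) = I(X;f(Y)) = 0.0000 dits

Verification: 0.0189 ≥ 0.0000 ✓

Information cannot be created by processing; the function f can only lose information about X.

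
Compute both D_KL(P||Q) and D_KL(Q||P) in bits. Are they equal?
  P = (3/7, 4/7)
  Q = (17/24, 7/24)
D_KL(P||Q) = 0.2438, D_KL(Q||P) = 0.2305

KL divergence is not symmetric: D_KL(P||Q) ≠ D_KL(Q||P) in general.

D_KL(P||Q) = 0.2438 bits
D_KL(Q||P) = 0.2305 bits

No, they are not equal!

This asymmetry is why KL divergence is not a true distance metric.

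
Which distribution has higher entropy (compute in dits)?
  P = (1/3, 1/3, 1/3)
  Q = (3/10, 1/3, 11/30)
P

Computing entropies in dits:
H(P) = 0.4771
H(Q) = 0.4757

Distribution P has higher entropy.

Intuition: The distribution closer to uniform (more spread out) has higher entropy.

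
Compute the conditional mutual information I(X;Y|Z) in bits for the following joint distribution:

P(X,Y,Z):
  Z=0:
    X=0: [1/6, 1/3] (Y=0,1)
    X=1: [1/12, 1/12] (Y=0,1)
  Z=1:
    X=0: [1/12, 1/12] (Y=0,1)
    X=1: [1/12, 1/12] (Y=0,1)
0.0105 bits

Conditional mutual information: I(X;Y|Z) = H(X|Z) + H(Y|Z) - H(X,Y|Z)

H(Z) = 0.9183
H(X,Z) = 1.7925 → H(X|Z) = 0.8742
H(Y,Z) = 1.8879 → H(Y|Z) = 0.9696
H(X,Y,Z) = 2.7516 → H(X,Y|Z) = 1.8333

I(X;Y|Z) = 0.8742 + 0.9696 - 1.8333 = 0.0105 bits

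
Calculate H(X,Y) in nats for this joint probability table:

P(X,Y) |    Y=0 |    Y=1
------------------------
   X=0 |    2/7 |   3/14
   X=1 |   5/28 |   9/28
1.3605 nats

Joint entropy is H(X,Y) = -Σ_{x,y} p(x,y) log p(x,y).

Summing over all non-zero entries:
H(X,Y) = -[2/7·log_e(2/7) + 3/14·log_e(3/14) + 5/28·log_e(5/28) + 9/28·log_e(9/28)]
H(X,Y) = 1.3605 nats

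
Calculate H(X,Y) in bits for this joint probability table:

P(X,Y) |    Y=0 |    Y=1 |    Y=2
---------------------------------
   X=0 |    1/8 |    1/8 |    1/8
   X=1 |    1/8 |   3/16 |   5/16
2.4772 bits

Joint entropy is H(X,Y) = -Σ_{x,y} p(x,y) log p(x,y).

Summing over all non-zero entries:
H(X,Y) = -[1/8·log_2(1/8) + 1/8·log_2(1/8) + 1/8·log_2(1/8) + 1/8·log_2(1/8) + 3/16·log_2(3/16) + 5/16·log_2(5/16)]
H(X,Y) = 2.4772 bits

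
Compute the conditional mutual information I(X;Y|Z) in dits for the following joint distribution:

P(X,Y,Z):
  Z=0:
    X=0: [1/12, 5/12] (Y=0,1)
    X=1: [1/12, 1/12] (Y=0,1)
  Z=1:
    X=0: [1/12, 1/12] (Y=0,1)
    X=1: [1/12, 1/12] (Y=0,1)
0.0148 dits

Conditional mutual information: I(X;Y|Z) = H(X|Z) + H(Y|Z) - H(X,Y|Z)

H(Z) = 0.2764
H(X,Z) = 0.5396 → H(X|Z) = 0.2632
H(Y,Z) = 0.5396 → H(Y|Z) = 0.2632
H(X,Y,Z) = 0.7879 → H(X,Y|Z) = 0.5115

I(X;Y|Z) = 0.2632 + 0.2632 - 0.5115 = 0.0148 dits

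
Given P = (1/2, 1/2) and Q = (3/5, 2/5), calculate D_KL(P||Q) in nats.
0.0204 nats

KL divergence: D_KL(P||Q) = Σ p(x) log(p(x)/q(x))

Computing term by term:
  x=0: 1/2 × log_e[(1/2)/(3/5)] = 1/2 × -0.1823 = -0.0912
  x=1: 1/2 × log_e[(1/2)/(2/5)] = 1/2 × 0.2231 = 0.1116

D_KL(P||Q) = 0.0204 nats

Note: KL divergence is always non-negative and equals 0 iff P = Q.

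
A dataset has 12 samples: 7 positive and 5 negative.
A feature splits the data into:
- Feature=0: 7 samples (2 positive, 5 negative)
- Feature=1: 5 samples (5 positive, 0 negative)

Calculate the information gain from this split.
0.4764 bits

Information Gain = H(Y) - H(Y|Feature)

Before split:
P(positive) = 7/12 = 0.5833
H(Y) = 0.9799 bits

After split:
Feature=0: H = 0.8631 bits (weight = 7/12)
Feature=1: H = 0.0000 bits (weight = 5/12)
H(Y|Feature) = (7/12)×0.8631 + (5/12)×0.0000 = 0.5035 bits

Information Gain = 0.9799 - 0.5035 = 0.4764 bits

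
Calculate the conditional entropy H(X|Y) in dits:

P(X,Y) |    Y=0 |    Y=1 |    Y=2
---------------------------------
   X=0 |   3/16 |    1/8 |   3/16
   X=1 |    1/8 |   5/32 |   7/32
0.2970 dits

Using the chain rule: H(X|Y) = H(X,Y) - H(Y)

First, compute H(X,Y) = 0.7687 dits

Marginal P(Y) = (5/16, 9/32, 13/32)
H(Y) = 0.4717 dits

H(X|Y) = H(X,Y) - H(Y) = 0.7687 - 0.4717 = 0.2970 dits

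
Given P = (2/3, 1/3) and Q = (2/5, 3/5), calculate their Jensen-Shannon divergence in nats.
0.0362 nats

Jensen-Shannon divergence is:
JSD(P||Q) = 0.5 × D_KL(P||M) + 0.5 × D_KL(Q||M)
where M = 0.5 × (P + Q) is the mixture distribution.

M = 0.5 × (2/3, 1/3) + 0.5 × (2/5, 3/5) = (8/15, 7/15)

D_KL(P||M) = 0.0366 nats
D_KL(Q||M) = 0.0357 nats

JSD(P||Q) = 0.5 × 0.0366 + 0.5 × 0.0357 = 0.0362 nats

Unlike KL divergence, JSD is symmetric and bounded: 0 ≤ JSD ≤ log(2).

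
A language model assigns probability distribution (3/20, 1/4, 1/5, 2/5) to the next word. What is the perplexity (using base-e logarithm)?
3.7417

Perplexity is e^H (or exp(H) for natural log).

First, H = -Σ p log p = 1.3195 nats
Perplexity = e^1.3195 = 3.7417

Interpretation: The model's uncertainty is equivalent to choosing uniformly among 3.7 options.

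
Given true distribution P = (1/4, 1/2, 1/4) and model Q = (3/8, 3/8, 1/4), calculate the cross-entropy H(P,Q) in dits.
0.4700 dits

Cross-entropy: H(P,Q) = -Σ p(x) log q(x)

Alternatively: H(P,Q) = H(P) + D_KL(P||Q)
H(P) = 0.4515 dits
D_KL(P||Q) = 0.0184 dits

H(P,Q) = 0.4515 + 0.0184 = 0.4700 dits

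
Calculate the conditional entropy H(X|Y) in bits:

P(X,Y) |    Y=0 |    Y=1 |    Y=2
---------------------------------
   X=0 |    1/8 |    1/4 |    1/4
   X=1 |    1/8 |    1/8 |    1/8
0.9387 bits

Using the chain rule: H(X|Y) = H(X,Y) - H(Y)

First, compute H(X,Y) = 2.5000 bits

Marginal P(Y) = (1/4, 3/8, 3/8)
H(Y) = 1.5613 bits

H(X|Y) = H(X,Y) - H(Y) = 2.5000 - 1.5613 = 0.9387 bits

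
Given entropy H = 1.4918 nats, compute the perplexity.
4.4451

Perplexity is e^H (or exp(H) for natural log).

H = 1.4918 nats
Perplexity = e^1.4918 = 4.4451

Interpretation: The model's uncertainty is equivalent to choosing uniformly among 4.4 options.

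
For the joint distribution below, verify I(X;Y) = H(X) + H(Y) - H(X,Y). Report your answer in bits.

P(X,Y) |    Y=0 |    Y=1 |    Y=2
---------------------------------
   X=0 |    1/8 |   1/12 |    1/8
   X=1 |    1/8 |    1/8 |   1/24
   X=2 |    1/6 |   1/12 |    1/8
I(X;Y) = 0.0463 bits

Mutual information has multiple equivalent forms:
- I(X;Y) = H(X) - H(X|Y)
- I(X;Y) = H(Y) - H(Y|X)
- I(X;Y) = H(X) + H(Y) - H(X,Y)

Computing all quantities:
H(X) = 1.5774, H(Y) = 1.5632, H(X,Y) = 3.0944
H(X|Y) = 1.5312, H(Y|X) = 1.5169

Verification:
H(X) - H(X|Y) = 1.5774 - 1.5312 = 0.0463
H(Y) - H(Y|X) = 1.5632 - 1.5169 = 0.0463
H(X) + H(Y) - H(X,Y) = 1.5774 + 1.5632 - 3.0944 = 0.0463

All forms give I(X;Y) = 0.0463 bits. ✓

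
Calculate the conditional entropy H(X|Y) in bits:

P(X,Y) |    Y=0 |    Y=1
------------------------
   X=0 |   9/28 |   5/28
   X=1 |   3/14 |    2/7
0.9664 bits

Using the chain rule: H(X|Y) = H(X,Y) - H(Y)

First, compute H(X,Y) = 1.9628 bits

Marginal P(Y) = (15/28, 13/28)
H(Y) = 0.9963 bits

H(X|Y) = H(X,Y) - H(Y) = 1.9628 - 0.9963 = 0.9664 bits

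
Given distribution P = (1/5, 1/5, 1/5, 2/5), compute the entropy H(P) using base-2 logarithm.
1.9219 bits

Shannon entropy is H(X) = -Σ p(x) log p(x).

For P = (1/5, 1/5, 1/5, 2/5):
H = -1/5 × log_2(1/5) -1/5 × log_2(1/5) -1/5 × log_2(1/5) -2/5 × log_2(2/5)
H = 1.9219 bits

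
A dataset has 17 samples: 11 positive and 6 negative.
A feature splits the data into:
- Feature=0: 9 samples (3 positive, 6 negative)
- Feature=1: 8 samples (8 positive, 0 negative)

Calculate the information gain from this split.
0.4505 bits

Information Gain = H(Y) - H(Y|Feature)

Before split:
P(positive) = 11/17 = 0.6471
H(Y) = 0.9367 bits

After split:
Feature=0: H = 0.9183 bits (weight = 9/17)
Feature=1: H = 0.0000 bits (weight = 8/17)
H(Y|Feature) = (9/17)×0.9183 + (8/17)×0.0000 = 0.4862 bits

Information Gain = 0.9367 - 0.4862 = 0.4505 bits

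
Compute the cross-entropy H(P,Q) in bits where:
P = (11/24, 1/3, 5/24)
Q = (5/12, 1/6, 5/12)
1.7037 bits

Cross-entropy: H(P,Q) = -Σ p(x) log q(x)

Alternatively: H(P,Q) = H(P) + D_KL(P||Q)
H(P) = 1.5157 bits
D_KL(P||Q) = 0.1880 bits

H(P,Q) = 1.5157 + 0.1880 = 1.7037 bits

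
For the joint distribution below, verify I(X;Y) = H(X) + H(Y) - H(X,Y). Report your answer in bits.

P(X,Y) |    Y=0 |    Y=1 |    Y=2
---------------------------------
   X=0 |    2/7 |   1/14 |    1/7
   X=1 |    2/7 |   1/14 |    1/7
I(X;Y) = 0.0000 bits

Mutual information has multiple equivalent forms:
- I(X;Y) = H(X) - H(X|Y)
- I(X;Y) = H(Y) - H(Y|X)
- I(X;Y) = H(X) + H(Y) - H(X,Y)

Computing all quantities:
H(X) = 1.0000, H(Y) = 1.3788, H(X,Y) = 2.3788
H(X|Y) = 1.0000, H(Y|X) = 1.3788

Verification:
H(X) - H(X|Y) = 1.0000 - 1.0000 = 0.0000
H(Y) - H(Y|X) = 1.3788 - 1.3788 = 0.0000
H(X) + H(Y) - H(X,Y) = 1.0000 + 1.3788 - 2.3788 = 0.0000

All forms give I(X;Y) = 0.0000 bits. ✓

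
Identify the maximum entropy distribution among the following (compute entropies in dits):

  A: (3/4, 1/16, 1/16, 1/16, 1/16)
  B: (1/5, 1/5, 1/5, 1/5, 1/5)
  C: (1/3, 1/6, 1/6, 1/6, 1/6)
B

For a discrete distribution over n outcomes, entropy is maximized by the uniform distribution.

Computing entropies:
H(A) = 0.3947 dits
H(B) = 0.6990 dits
H(C) = 0.6778 dits

The uniform distribution (where all probabilities equal 1/5) achieves the maximum entropy of log_10(5) = 0.6990 dits.

Distribution B has the highest entropy.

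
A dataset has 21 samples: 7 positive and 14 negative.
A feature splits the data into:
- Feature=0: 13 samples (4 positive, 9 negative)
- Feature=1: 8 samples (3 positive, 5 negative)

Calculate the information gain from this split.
0.0034 bits

Information Gain = H(Y) - H(Y|Feature)

Before split:
P(positive) = 7/21 = 0.3333
H(Y) = 0.9183 bits

After split:
Feature=0: H = 0.8905 bits (weight = 13/21)
Feature=1: H = 0.9544 bits (weight = 8/21)
H(Y|Feature) = (13/21)×0.8905 + (8/21)×0.9544 = 0.9149 bits

Information Gain = 0.9183 - 0.9149 = 0.0034 bits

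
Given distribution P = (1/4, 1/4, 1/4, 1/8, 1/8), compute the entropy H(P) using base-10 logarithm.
0.6773 dits

Shannon entropy is H(X) = -Σ p(x) log p(x).

For P = (1/4, 1/4, 1/4, 1/8, 1/8):
H = -1/4 × log_10(1/4) -1/4 × log_10(1/4) -1/4 × log_10(1/4) -1/8 × log_10(1/8) -1/8 × log_10(1/8)
H = 0.6773 dits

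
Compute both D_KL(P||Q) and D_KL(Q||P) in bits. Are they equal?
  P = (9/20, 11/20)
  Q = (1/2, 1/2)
D_KL(P||Q) = 0.0072, D_KL(Q||P) = 0.0072

KL divergence is not symmetric: D_KL(P||Q) ≠ D_KL(Q||P) in general.

D_KL(P||Q) = 0.0072 bits
D_KL(Q||P) = 0.0072 bits

In this case they happen to be equal (to 4 decimal places).

This asymmetry is why KL divergence is not a true distance metric.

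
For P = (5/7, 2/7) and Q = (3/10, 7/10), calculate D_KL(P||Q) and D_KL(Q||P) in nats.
D_KL(P||Q) = 0.3636, D_KL(Q||P) = 0.3670

KL divergence is not symmetric: D_KL(P||Q) ≠ D_KL(Q||P) in general.

D_KL(P||Q) = 0.3636 nats
D_KL(Q||P) = 0.3670 nats

No, they are not equal!

This asymmetry is why KL divergence is not a true distance metric.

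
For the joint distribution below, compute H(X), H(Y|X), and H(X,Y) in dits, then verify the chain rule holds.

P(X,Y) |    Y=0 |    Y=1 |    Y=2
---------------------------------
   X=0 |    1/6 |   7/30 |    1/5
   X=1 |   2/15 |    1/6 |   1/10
H(X,Y) = 0.7633, H(X) = 0.2923, H(Y|X) = 0.4710 (all in dits)

Chain rule: H(X,Y) = H(X) + H(Y|X)

Left side — joint entropy directly:
H(X,Y) = -Σ p(x,y) log p(x,y) = 0.7633 dits

Right side — compute H(Y|X) from the conditional distributions:
P(X) = (3/5, 2/5), so H(X) = 0.2923 dits
H(Y|X) = Σ_x P(X=x) · H(Y|X=x):
  P(Y|X=0) = (5/18, 7/18, 1/3), H(Y|X=0) = 0.4731, weight P(X=0) = 3/5
  P(Y|X=1) = (1/3, 5/12, 1/4), H(Y|X=1) = 0.4680, weight P(X=1) = 2/5
H(Y|X) = 0.4710 dits

H(X) + H(Y|X) = 0.2923 + 0.4710 = 0.7633 dits

Both sides equal 0.7633 dits. ✓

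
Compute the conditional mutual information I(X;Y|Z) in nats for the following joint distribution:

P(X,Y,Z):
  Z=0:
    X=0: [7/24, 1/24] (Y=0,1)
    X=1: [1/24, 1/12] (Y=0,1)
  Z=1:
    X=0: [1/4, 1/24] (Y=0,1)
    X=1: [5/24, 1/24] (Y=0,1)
0.0637 nats

Conditional mutual information: I(X;Y|Z) = H(X|Z) + H(Y|Z) - H(X,Y|Z)

H(Z) = 0.6897
H(X,Z) = 1.3321 → H(X|Z) = 0.6424
H(Y,Z) = 1.1908 → H(Y|Z) = 0.5011
H(X,Y,Z) = 1.7695 → H(X,Y|Z) = 1.0798

I(X;Y|Z) = 0.6424 + 0.5011 - 1.0798 = 0.0637 nats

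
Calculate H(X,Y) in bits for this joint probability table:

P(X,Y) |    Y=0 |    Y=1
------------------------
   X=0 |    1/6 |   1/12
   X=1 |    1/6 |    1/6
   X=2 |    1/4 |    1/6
2.5221 bits

Joint entropy is H(X,Y) = -Σ_{x,y} p(x,y) log p(x,y).

Summing over all non-zero entries:
H(X,Y) = -[1/6·log_2(1/6) + 1/12·log_2(1/12) + 1/6·log_2(1/6) + 1/6·log_2(1/6) + 1/4·log_2(1/4) + 1/6·log_2(1/6)]
H(X,Y) = 2.5221 bits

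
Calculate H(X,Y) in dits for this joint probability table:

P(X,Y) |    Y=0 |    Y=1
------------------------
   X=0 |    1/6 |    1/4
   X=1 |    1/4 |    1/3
0.5898 dits

Joint entropy is H(X,Y) = -Σ_{x,y} p(x,y) log p(x,y).

Summing over all non-zero entries:
H(X,Y) = -[1/6·log_10(1/6) + 1/4·log_10(1/4) + 1/4·log_10(1/4) + 1/3·log_10(1/3)]
H(X,Y) = 0.5898 dits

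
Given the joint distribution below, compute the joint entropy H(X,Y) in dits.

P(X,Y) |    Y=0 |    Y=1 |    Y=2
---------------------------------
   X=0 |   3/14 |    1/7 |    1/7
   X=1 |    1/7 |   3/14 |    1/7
0.7696 dits

Joint entropy is H(X,Y) = -Σ_{x,y} p(x,y) log p(x,y).

Summing over all non-zero entries:
H(X,Y) = -[3/14·log_10(3/14) + 1/7·log_10(1/7) + 1/7·log_10(1/7) + 1/7·log_10(1/7) + 3/14·log_10(3/14) + 1/7·log_10(1/7)]
H(X,Y) = 0.7696 dits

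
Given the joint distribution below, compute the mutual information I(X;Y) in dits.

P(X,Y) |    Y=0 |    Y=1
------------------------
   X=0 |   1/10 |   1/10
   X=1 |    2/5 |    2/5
0.0000 dits

Mutual information: I(X;Y) = H(X) + H(Y) - H(X,Y)

Marginals:
P(X) = (1/5, 4/5), H(X) = 0.2173 dits
P(Y) = (1/2, 1/2), H(Y) = 0.3010 dits

Joint entropy: H(X,Y) = 0.5184 dits

I(X;Y) = 0.2173 + 0.3010 - 0.5184 = 0.0000 dits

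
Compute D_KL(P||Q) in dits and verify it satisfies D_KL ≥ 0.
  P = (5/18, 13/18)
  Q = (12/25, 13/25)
0.0371 dits

KL divergence satisfies the Gibbs inequality: D_KL(P||Q) ≥ 0 for all distributions P, Q.

D_KL(P||Q) = Σ p(x) log(p(x)/q(x))
Term by term:
  x=0: 5/18 × log_10[(5/18)/(12/25)] = -0.0660
  x=1: 13/18 × log_10[(13/18)/(13/25)] = 0.1030
D_KL(P||Q) = 0.0371 dits

D_KL(P||Q) = 0.0371 ≥ 0 ✓

This non-negativity is a fundamental property: relative entropy cannot be negative because it measures how different Q is from P.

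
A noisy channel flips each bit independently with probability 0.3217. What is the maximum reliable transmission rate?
0.0938 bits

For a binary symmetric channel (BSC) with error probability p:
Capacity C = 1 - H(p) bits per symbol

where H(p) = -p log₂(p) - (1-p) log₂(1-p) is the binary entropy function.

H(0.3217) = 0.9062 bits
C = 1 - 0.9062 = 0.0938 bits per symbol

This means we can reliably transmit up to 0.0938 bits of information per channel use.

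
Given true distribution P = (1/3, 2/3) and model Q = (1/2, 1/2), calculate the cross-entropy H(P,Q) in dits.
0.3010 dits

Cross-entropy: H(P,Q) = -Σ p(x) log q(x)

Alternatively: H(P,Q) = H(P) + D_KL(P||Q)
H(P) = 0.2764 dits
D_KL(P||Q) = 0.0246 dits

H(P,Q) = 0.2764 + 0.0246 = 0.3010 dits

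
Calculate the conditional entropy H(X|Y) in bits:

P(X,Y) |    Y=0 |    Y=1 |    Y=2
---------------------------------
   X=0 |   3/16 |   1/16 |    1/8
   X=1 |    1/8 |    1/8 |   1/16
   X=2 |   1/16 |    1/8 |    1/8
1.4984 bits

Using the chain rule: H(X|Y) = H(X,Y) - H(Y)

First, compute H(X,Y) = 3.0778 bits

Marginal P(Y) = (3/8, 5/16, 5/16)
H(Y) = 1.5794 bits

H(X|Y) = H(X,Y) - H(Y) = 3.0778 - 1.5794 = 1.4984 bits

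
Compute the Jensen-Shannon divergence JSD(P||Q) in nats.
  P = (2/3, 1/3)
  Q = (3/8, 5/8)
0.0432 nats

Jensen-Shannon divergence is:
JSD(P||Q) = 0.5 × D_KL(P||M) + 0.5 × D_KL(Q||M)
where M = 0.5 × (P + Q) is the mixture distribution.

M = 0.5 × (2/3, 1/3) + 0.5 × (3/8, 5/8) = (0.520833, 0.479167)

D_KL(P||M) = 0.0436 nats
D_KL(Q||M) = 0.0429 nats

JSD(P||Q) = 0.5 × 0.0436 + 0.5 × 0.0429 = 0.0432 nats

Unlike KL divergence, JSD is symmetric and bounded: 0 ≤ JSD ≤ log(2).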